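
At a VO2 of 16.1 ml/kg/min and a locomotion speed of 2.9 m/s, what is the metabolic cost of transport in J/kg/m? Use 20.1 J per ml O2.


Power per kg = VO2 * 20.1 / 60
Power per kg = 16.1 * 20.1 / 60 = 5.3935 W/kg
Cost = power_per_kg / speed
Cost = 5.3935 / 2.9
Cost = 1.8598


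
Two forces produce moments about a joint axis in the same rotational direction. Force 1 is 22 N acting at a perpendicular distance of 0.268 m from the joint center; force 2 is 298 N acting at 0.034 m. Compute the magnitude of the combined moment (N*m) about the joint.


M = F1 * d1 + F2 * d2
M = 22 * 0.268 + 298 * 0.034
M = 5.8960 + 10.1320
M = 16.0280


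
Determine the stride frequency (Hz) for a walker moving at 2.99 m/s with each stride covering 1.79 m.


f = v / stride_length
f = 2.99 / 1.79
f = 1.6704


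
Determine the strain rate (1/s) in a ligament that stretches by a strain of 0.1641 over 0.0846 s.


strain_rate = delta_strain / delta_t
strain_rate = 0.1641 / 0.0846
strain_rate = 1.9397


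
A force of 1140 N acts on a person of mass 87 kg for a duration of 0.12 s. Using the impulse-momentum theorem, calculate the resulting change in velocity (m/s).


J = F * dt = 1140 * 0.12 = 136.8000 N*s
delta_v = J / m
delta_v = 136.8000 / 87
delta_v = 1.5724


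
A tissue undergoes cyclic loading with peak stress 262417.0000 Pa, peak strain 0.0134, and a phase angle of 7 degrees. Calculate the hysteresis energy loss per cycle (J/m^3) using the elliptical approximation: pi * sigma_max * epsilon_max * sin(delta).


E_loss = pi * sigma_max * epsilon_max * sin(delta)
delta = 7 deg = 0.1222 rad
sin(delta) = 0.1219
E_loss = pi * 262417.0000 * 0.0134 * 0.1219
E_loss = 1346.2977


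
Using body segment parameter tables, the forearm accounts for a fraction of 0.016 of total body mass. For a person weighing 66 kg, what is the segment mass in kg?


m_segment = body_mass * fraction
m_segment = 66 * 0.016
m_segment = 1.0560


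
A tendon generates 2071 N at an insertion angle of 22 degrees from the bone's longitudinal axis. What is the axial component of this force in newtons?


F_eff = F_tendon * cos(theta)
theta = 22 deg = 0.3840 rad
cos(theta) = 0.9272
F_eff = 2071 * 0.9272
F_eff = 1920.1978


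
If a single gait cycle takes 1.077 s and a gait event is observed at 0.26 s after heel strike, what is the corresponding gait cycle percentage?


pct = (event_time / cycle_time) * 100
pct = (0.26 / 1.077) * 100
ratio = 0.2414
pct = 24.1411


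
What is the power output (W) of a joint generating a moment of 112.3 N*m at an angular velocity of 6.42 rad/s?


P = M * omega
P = 112.3 * 6.42
P = 720.9660


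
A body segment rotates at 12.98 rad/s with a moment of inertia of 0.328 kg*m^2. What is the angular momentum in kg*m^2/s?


L = I * omega
L = 0.328 * 12.98
L = 4.2574


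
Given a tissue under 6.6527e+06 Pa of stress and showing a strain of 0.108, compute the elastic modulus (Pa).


E = stress / strain
E = 6.6527e+06 / 0.108
E = 6.1599e+07


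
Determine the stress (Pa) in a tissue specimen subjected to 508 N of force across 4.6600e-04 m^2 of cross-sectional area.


stress = F / A
stress = 508 / 4.6600e-04
stress = 1.0901e+06


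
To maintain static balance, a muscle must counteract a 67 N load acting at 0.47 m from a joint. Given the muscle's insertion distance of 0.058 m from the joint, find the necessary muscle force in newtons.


F_muscle = W * d_load / d_muscle
F_muscle = 67 * 0.47 / 0.058
Numerator = 31.4900
F_muscle = 542.9310


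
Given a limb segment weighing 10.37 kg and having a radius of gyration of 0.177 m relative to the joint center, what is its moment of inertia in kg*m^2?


I = m * k^2
I = 10.37 * 0.177^2
k^2 = 0.0313
I = 0.3249


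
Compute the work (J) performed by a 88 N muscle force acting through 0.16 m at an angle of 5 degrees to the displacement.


W = F * d * cos(theta)
theta = 5 deg = 0.0873 rad
cos(theta) = 0.9962
W = 88 * 0.16 * 0.9962
W = 14.0264


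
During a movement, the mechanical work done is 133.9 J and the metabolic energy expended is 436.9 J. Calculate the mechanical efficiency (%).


eta = (W_mech / E_meta) * 100
eta = (133.9 / 436.9) * 100
ratio = 0.3065
eta = 30.6477


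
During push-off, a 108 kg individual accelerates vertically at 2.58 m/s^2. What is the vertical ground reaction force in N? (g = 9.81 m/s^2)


GRF = m * (g + a)
GRF = 108 * (9.81 + 2.58)
GRF = 108 * 12.3900
GRF = 1338.1200


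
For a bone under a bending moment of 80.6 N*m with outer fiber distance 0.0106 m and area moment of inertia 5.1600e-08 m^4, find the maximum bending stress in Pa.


sigma = M * c / I
sigma = 80.6 * 0.0106 / 5.1600e-08
M * c = 0.8544
sigma = 1.6557e+07


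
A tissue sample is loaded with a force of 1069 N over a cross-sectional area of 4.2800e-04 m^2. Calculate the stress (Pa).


stress = F / A
stress = 1069 / 4.2800e-04
stress = 2.4977e+06


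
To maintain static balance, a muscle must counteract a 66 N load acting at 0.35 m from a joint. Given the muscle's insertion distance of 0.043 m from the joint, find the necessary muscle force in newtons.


F_muscle = W * d_load / d_muscle
F_muscle = 66 * 0.35 / 0.043
Numerator = 23.1000
F_muscle = 537.2093


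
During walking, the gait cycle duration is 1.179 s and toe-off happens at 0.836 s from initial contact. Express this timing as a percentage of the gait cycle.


pct = (event_time / cycle_time) * 100
pct = (0.836 / 1.179) * 100
ratio = 0.7091
pct = 70.9075


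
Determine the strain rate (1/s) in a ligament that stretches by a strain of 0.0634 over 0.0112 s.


strain_rate = delta_strain / delta_t
strain_rate = 0.0634 / 0.0112
strain_rate = 5.6607


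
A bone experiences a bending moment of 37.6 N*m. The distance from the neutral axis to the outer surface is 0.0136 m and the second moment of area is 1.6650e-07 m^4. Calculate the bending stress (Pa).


sigma = M * c / I
sigma = 37.6 * 0.0136 / 1.6650e-07
M * c = 0.5114
sigma = 3.0712e+06


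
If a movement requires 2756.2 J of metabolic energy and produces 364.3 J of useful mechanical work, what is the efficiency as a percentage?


eta = (W_mech / E_meta) * 100
eta = (364.3 / 2756.2) * 100
ratio = 0.1322
eta = 13.2175


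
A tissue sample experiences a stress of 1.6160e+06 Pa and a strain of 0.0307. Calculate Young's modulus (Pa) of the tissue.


E = stress / strain
E = 1.6160e+06 / 0.0307
E = 5.2638e+07


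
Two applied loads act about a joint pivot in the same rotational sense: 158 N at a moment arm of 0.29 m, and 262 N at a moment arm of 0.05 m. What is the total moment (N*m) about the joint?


M = F1 * d1 + F2 * d2
M = 158 * 0.29 + 262 * 0.05
M = 45.8200 + 13.1000
M = 58.9200


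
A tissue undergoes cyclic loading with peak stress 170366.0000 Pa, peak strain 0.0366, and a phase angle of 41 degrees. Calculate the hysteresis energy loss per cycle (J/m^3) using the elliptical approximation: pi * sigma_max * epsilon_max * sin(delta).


E_loss = pi * sigma_max * epsilon_max * sin(delta)
delta = 41 deg = 0.7156 rad
sin(delta) = 0.6561
E_loss = pi * 170366.0000 * 0.0366 * 0.6561
E_loss = 12851.5882


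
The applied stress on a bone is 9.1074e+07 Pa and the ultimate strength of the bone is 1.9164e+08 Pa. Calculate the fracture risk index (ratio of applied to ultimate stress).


FRI = applied / ultimate
FRI = 9.1074e+07 / 1.9164e+08
FRI = 0.4752


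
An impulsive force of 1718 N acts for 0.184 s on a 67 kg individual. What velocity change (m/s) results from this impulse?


J = F * dt = 1718 * 0.184 = 316.1120 N*s
delta_v = J / m
delta_v = 316.1120 / 67
delta_v = 4.7181


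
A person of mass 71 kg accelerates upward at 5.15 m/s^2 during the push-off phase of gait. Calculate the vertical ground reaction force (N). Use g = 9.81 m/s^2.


GRF = m * (g + a)
GRF = 71 * (9.81 + 5.15)
GRF = 71 * 14.9600
GRF = 1062.1600


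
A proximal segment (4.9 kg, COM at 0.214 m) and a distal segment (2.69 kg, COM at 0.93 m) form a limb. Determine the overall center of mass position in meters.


COM = (m1*x1 + m2*x2) / (m1 + m2)
COM = (4.9*0.214 + 2.69*0.93) / (4.9 + 2.69)
Numerator = 3.5503
Denominator = 7.5900
COM = 0.4678


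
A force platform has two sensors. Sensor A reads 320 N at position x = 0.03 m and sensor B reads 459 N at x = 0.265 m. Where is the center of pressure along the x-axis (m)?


COP_x = (F1*x1 + F2*x2) / (F1 + F2)
COP_x = (320*0.03 + 459*0.265) / (320 + 459)
Numerator = 131.2350
Denominator = 779
COP_x = 0.1685


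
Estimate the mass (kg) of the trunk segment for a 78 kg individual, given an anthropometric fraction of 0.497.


m_segment = body_mass * fraction
m_segment = 78 * 0.497
m_segment = 38.7660


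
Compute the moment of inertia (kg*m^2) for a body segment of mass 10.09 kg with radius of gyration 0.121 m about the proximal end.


I = m * k^2
I = 10.09 * 0.121^2
k^2 = 0.0146
I = 0.1477


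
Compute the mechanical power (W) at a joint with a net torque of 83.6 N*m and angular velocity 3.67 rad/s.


P = M * omega
P = 83.6 * 3.67
P = 306.8120


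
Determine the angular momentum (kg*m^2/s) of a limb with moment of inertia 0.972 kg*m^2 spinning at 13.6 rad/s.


L = I * omega
L = 0.972 * 13.6
L = 13.2192


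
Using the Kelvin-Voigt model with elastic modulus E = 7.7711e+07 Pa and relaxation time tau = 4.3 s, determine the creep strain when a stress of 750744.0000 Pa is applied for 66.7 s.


epsilon(t) = (sigma/E) * (1 - exp(-t/tau))
sigma/E = 750744.0000 / 7.7711e+07 = 0.0097
exp(-t/tau) = exp(-66.7 / 4.3) = 1.8339e-07
epsilon = 0.0097 * (1 - 1.8339e-07)
epsilon = 0.0097


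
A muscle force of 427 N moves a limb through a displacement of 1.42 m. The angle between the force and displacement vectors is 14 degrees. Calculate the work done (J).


W = F * d * cos(theta)
theta = 14 deg = 0.2443 rad
cos(theta) = 0.9703
W = 427 * 1.42 * 0.9703
W = 588.3291


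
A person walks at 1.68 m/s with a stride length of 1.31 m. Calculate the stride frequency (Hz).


f = v / stride_length
f = 1.68 / 1.31
f = 1.2824


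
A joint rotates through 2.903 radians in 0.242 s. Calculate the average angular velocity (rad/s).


omega = delta_theta / delta_t
omega = 2.903 / 0.242
omega = 11.9959


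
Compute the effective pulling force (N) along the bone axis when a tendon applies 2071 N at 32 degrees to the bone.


F_eff = F_tendon * cos(theta)
theta = 32 deg = 0.5585 rad
cos(theta) = 0.8480
F_eff = 2071 * 0.8480
F_eff = 1756.3076


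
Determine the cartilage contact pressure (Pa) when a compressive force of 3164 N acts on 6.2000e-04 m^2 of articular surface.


P = F / A
P = 3164 / 6.2000e-04
P = 5.1032e+06


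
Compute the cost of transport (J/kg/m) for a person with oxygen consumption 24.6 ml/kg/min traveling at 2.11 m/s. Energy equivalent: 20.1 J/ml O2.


Power per kg = VO2 * 20.1 / 60
Power per kg = 24.6 * 20.1 / 60 = 8.2410 W/kg
Cost = power_per_kg / speed
Cost = 8.2410 / 2.11
Cost = 3.9057


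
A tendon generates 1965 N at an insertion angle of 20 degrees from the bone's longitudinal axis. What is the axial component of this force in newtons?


F_eff = F_tendon * cos(theta)
theta = 20 deg = 0.3491 rad
cos(theta) = 0.9397
F_eff = 1965 * 0.9397
F_eff = 1846.4960


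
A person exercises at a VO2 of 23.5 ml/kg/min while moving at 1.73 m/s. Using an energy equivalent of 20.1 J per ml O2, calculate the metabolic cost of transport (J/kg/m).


Power per kg = VO2 * 20.1 / 60
Power per kg = 23.5 * 20.1 / 60 = 7.8725 W/kg
Cost = power_per_kg / speed
Cost = 7.8725 / 1.73
Cost = 4.5506


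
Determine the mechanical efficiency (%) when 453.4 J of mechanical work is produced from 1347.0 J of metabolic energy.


eta = (W_mech / E_meta) * 100
eta = (453.4 / 1347.0) * 100
ratio = 0.3366
eta = 33.6600


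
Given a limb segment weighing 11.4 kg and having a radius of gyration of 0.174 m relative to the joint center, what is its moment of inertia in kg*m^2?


I = m * k^2
I = 11.4 * 0.174^2
k^2 = 0.0303
I = 0.3451


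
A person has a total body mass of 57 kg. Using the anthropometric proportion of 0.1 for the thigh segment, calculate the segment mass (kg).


m_segment = body_mass * fraction
m_segment = 57 * 0.1
m_segment = 5.7000


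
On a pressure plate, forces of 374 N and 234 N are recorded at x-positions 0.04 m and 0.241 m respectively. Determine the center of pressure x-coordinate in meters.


COP_x = (F1*x1 + F2*x2) / (F1 + F2)
COP_x = (374*0.04 + 234*0.241) / (374 + 234)
Numerator = 71.3540
Denominator = 608
COP_x = 0.1174


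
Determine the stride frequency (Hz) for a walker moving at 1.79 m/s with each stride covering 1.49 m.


f = v / stride_length
f = 1.79 / 1.49
f = 1.2013


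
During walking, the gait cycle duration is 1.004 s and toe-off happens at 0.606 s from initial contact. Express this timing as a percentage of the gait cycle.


pct = (event_time / cycle_time) * 100
pct = (0.606 / 1.004) * 100
ratio = 0.6036
pct = 60.3586


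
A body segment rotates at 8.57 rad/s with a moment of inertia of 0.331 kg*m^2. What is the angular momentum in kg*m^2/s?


L = I * omega
L = 0.331 * 8.57
L = 2.8367


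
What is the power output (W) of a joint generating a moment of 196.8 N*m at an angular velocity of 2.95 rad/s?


P = M * omega
P = 196.8 * 2.95
P = 580.5600


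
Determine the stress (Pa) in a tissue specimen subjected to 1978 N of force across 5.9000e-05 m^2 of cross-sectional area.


stress = F / A
stress = 1978 / 5.9000e-05
stress = 3.3525e+07


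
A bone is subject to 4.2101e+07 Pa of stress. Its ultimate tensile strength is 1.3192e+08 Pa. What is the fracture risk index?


FRI = applied / ultimate
FRI = 4.2101e+07 / 1.3192e+08
FRI = 0.3191


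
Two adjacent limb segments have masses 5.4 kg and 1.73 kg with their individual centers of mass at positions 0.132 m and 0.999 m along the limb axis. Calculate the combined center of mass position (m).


COM = (m1*x1 + m2*x2) / (m1 + m2)
COM = (5.4*0.132 + 1.73*0.999) / (5.4 + 1.73)
Numerator = 2.4411
Denominator = 7.1300
COM = 0.3424


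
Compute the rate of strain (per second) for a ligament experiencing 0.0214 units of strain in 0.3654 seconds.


strain_rate = delta_strain / delta_t
strain_rate = 0.0214 / 0.3654
strain_rate = 0.0586


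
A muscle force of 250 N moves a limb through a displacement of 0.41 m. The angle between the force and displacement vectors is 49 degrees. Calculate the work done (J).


W = F * d * cos(theta)
theta = 49 deg = 0.8552 rad
cos(theta) = 0.6561
W = 250 * 0.41 * 0.6561
W = 67.2461


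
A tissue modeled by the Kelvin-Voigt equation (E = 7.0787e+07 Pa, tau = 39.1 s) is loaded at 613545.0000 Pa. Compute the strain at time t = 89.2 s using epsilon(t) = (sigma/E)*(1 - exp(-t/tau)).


epsilon(t) = (sigma/E) * (1 - exp(-t/tau))
sigma/E = 613545.0000 / 7.0787e+07 = 0.0087
exp(-t/tau) = exp(-89.2 / 39.1) = 0.1021
epsilon = 0.0087 * (1 - 0.1021)
epsilon = 0.0078


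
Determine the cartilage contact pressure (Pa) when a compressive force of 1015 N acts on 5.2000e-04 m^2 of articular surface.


P = F / A
P = 1015 / 5.2000e-04
P = 1.9519e+06


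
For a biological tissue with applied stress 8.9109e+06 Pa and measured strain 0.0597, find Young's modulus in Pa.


E = stress / strain
E = 8.9109e+06 / 0.0597
E = 1.4926e+08


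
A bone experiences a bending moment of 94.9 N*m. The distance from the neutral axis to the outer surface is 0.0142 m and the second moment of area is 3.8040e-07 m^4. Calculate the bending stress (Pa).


sigma = M * c / I
sigma = 94.9 * 0.0142 / 3.8040e-07
M * c = 1.3476
sigma = 3.5425e+06


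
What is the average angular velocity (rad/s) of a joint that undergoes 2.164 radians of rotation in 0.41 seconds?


omega = delta_theta / delta_t
omega = 2.164 / 0.41
omega = 5.2780


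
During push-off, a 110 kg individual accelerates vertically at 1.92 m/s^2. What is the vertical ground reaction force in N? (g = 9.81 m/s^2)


GRF = m * (g + a)
GRF = 110 * (9.81 + 1.92)
GRF = 110 * 11.7300
GRF = 1290.3000


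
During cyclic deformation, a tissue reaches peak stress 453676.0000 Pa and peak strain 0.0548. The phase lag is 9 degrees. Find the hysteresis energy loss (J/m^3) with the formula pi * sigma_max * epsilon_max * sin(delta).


E_loss = pi * sigma_max * epsilon_max * sin(delta)
delta = 9 deg = 0.1571 rad
sin(delta) = 0.1564
E_loss = pi * 453676.0000 * 0.0548 * 0.1564
E_loss = 12218.2407


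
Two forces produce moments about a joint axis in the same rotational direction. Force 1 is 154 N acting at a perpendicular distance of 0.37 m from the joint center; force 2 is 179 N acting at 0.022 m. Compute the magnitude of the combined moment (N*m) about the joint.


M = F1 * d1 + F2 * d2
M = 154 * 0.37 + 179 * 0.022
M = 56.9800 + 3.9380
M = 60.9180


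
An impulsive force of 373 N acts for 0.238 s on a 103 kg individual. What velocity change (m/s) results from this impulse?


J = F * dt = 373 * 0.238 = 88.7740 N*s
delta_v = J / m
delta_v = 88.7740 / 103
delta_v = 0.8619


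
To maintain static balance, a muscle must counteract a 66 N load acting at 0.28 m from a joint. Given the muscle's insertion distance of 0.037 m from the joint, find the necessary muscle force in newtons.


F_muscle = W * d_load / d_muscle
F_muscle = 66 * 0.28 / 0.037
Numerator = 18.4800
F_muscle = 499.4595


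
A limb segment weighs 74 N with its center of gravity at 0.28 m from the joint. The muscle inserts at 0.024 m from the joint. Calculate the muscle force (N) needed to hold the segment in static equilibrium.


F_muscle = W * d_load / d_muscle
F_muscle = 74 * 0.28 / 0.024
Numerator = 20.7200
F_muscle = 863.3333


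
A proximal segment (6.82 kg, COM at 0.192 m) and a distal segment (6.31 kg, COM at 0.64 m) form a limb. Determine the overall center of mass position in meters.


COM = (m1*x1 + m2*x2) / (m1 + m2)
COM = (6.82*0.192 + 6.31*0.64) / (6.82 + 6.31)
Numerator = 5.3478
Denominator = 13.1300
COM = 0.4073


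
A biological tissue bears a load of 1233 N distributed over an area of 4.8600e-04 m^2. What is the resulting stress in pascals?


stress = F / A
stress = 1233 / 4.8600e-04
stress = 2.5370e+06


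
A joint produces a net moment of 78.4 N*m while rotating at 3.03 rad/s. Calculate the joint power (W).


P = M * omega
P = 78.4 * 3.03
P = 237.5520


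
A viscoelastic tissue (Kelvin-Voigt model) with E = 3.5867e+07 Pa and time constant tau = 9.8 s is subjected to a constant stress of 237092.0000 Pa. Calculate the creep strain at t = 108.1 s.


epsilon(t) = (sigma/E) * (1 - exp(-t/tau))
sigma/E = 237092.0000 / 3.5867e+07 = 0.0066
exp(-t/tau) = exp(-108.1 / 9.8) = 1.6198e-05
epsilon = 0.0066 * (1 - 1.6198e-05)
epsilon = 0.0066


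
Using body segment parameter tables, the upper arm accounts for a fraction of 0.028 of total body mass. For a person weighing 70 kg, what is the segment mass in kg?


m_segment = body_mass * fraction
m_segment = 70 * 0.028
m_segment = 1.9600


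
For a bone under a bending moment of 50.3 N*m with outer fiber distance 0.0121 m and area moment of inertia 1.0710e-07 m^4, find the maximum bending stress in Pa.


sigma = M * c / I
sigma = 50.3 * 0.0121 / 1.0710e-07
M * c = 0.6086
sigma = 5.6828e+06


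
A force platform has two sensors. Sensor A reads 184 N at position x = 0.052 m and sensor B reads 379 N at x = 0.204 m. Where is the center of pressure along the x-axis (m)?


COP_x = (F1*x1 + F2*x2) / (F1 + F2)
COP_x = (184*0.052 + 379*0.204) / (184 + 379)
Numerator = 86.8840
Denominator = 563
COP_x = 0.1543


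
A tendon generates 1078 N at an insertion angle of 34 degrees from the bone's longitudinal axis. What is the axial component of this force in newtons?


F_eff = F_tendon * cos(theta)
theta = 34 deg = 0.5934 rad
cos(theta) = 0.8290
F_eff = 1078 * 0.8290
F_eff = 893.7025


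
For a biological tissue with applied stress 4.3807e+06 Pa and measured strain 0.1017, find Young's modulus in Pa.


E = stress / strain
E = 4.3807e+06 / 0.1017
E = 4.3075e+07


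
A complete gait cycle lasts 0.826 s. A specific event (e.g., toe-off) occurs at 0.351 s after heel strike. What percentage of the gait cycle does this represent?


pct = (event_time / cycle_time) * 100
pct = (0.351 / 0.826) * 100
ratio = 0.4249
pct = 42.4939


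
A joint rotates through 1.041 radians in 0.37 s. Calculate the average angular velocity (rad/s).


omega = delta_theta / delta_t
omega = 1.041 / 0.37
omega = 2.8135


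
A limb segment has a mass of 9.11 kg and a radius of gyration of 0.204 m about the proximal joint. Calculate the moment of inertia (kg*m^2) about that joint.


I = m * k^2
I = 9.11 * 0.204^2
k^2 = 0.0416
I = 0.3791


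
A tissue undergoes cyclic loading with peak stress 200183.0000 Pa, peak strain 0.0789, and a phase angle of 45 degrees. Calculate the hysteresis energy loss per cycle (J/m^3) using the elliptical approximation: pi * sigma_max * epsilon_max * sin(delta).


E_loss = pi * sigma_max * epsilon_max * sin(delta)
delta = 45 deg = 0.7854 rad
sin(delta) = 0.7071
E_loss = pi * 200183.0000 * 0.0789 * 0.7071
E_loss = 35086.4211


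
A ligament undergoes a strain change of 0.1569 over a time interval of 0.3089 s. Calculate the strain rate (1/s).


strain_rate = delta_strain / delta_t
strain_rate = 0.1569 / 0.3089
strain_rate = 0.5079


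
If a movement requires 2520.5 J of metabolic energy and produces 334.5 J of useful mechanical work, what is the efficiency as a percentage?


eta = (W_mech / E_meta) * 100
eta = (334.5 / 2520.5) * 100
ratio = 0.1327
eta = 13.2712


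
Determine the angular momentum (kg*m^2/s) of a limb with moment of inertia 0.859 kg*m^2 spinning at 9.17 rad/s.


L = I * omega
L = 0.859 * 9.17
L = 7.8770


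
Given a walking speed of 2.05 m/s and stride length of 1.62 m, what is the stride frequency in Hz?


f = v / stride_length
f = 2.05 / 1.62
f = 1.2654


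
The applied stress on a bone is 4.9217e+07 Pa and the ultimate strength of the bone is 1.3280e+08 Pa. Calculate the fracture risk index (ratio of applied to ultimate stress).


FRI = applied / ultimate
FRI = 4.9217e+07 / 1.3280e+08
FRI = 0.3706


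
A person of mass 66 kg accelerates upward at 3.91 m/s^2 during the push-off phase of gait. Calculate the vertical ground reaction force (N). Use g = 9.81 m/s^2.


GRF = m * (g + a)
GRF = 66 * (9.81 + 3.91)
GRF = 66 * 13.7200
GRF = 905.5200


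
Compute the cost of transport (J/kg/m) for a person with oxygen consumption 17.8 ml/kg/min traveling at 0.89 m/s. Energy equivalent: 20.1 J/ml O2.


Power per kg = VO2 * 20.1 / 60
Power per kg = 17.8 * 20.1 / 60 = 5.9630 W/kg
Cost = power_per_kg / speed
Cost = 5.9630 / 0.89
Cost = 6.7000


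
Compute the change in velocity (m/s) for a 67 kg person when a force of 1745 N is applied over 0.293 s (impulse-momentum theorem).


J = F * dt = 1745 * 0.293 = 511.2850 N*s
delta_v = J / m
delta_v = 511.2850 / 67
delta_v = 7.6311


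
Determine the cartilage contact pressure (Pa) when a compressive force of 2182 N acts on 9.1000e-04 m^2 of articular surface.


P = F / A
P = 2182 / 9.1000e-04
P = 2.3978e+06


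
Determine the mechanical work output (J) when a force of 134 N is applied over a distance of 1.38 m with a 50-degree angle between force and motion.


W = F * d * cos(theta)
theta = 50 deg = 0.8727 rad
cos(theta) = 0.6428
W = 134 * 1.38 * 0.6428
W = 118.8643


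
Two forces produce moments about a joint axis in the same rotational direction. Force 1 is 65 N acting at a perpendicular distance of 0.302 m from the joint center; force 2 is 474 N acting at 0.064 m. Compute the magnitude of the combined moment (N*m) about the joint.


M = F1 * d1 + F2 * d2
M = 65 * 0.302 + 474 * 0.064
M = 19.6300 + 30.3360
M = 49.9660


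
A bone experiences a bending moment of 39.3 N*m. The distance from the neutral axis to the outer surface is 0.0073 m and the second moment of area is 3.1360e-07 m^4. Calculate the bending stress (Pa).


sigma = M * c / I
sigma = 39.3 * 0.0073 / 3.1360e-07
M * c = 0.2869
sigma = 914827.8061


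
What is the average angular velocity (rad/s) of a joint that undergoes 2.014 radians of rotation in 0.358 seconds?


omega = delta_theta / delta_t
omega = 2.014 / 0.358
omega = 5.6257


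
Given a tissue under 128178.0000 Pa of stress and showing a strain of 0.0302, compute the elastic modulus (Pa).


E = stress / strain
E = 128178.0000 / 0.0302
E = 4.2443e+06


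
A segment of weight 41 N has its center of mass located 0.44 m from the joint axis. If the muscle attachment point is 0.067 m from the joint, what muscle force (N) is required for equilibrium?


F_muscle = W * d_load / d_muscle
F_muscle = 41 * 0.44 / 0.067
Numerator = 18.0400
F_muscle = 269.2537


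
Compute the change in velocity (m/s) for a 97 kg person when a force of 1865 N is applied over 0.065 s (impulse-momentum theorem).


J = F * dt = 1865 * 0.065 = 121.2250 N*s
delta_v = J / m
delta_v = 121.2250 / 97
delta_v = 1.2497


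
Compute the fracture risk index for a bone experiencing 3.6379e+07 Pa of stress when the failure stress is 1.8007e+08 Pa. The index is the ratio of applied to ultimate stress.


FRI = applied / ultimate
FRI = 3.6379e+07 / 1.8007e+08
FRI = 0.2020


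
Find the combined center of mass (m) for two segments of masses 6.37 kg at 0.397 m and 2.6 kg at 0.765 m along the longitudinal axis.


COM = (m1*x1 + m2*x2) / (m1 + m2)
COM = (6.37*0.397 + 2.6*0.765) / (6.37 + 2.6)
Numerator = 4.5179
Denominator = 8.9700
COM = 0.5037


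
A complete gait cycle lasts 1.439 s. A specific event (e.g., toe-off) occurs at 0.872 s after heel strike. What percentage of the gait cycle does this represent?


pct = (event_time / cycle_time) * 100
pct = (0.872 / 1.439) * 100
ratio = 0.6060
pct = 60.5976


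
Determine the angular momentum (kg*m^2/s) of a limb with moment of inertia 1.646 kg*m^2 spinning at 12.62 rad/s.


L = I * omega
L = 1.646 * 12.62
L = 20.7725


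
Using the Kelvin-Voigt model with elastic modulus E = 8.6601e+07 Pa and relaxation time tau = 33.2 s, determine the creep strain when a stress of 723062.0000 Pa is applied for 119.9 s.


epsilon(t) = (sigma/E) * (1 - exp(-t/tau))
sigma/E = 723062.0000 / 8.6601e+07 = 0.0083
exp(-t/tau) = exp(-119.9 / 33.2) = 0.0270
epsilon = 0.0083 * (1 - 0.0270)
epsilon = 0.0081


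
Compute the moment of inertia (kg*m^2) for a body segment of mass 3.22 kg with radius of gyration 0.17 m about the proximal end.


I = m * k^2
I = 3.22 * 0.17^2
k^2 = 0.0289
I = 0.0931


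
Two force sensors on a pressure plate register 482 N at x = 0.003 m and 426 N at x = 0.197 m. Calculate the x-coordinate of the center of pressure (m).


COP_x = (F1*x1 + F2*x2) / (F1 + F2)
COP_x = (482*0.003 + 426*0.197) / (482 + 426)
Numerator = 85.3680
Denominator = 908
COP_x = 0.0940


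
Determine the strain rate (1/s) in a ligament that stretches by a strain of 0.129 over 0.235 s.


strain_rate = delta_strain / delta_t
strain_rate = 0.129 / 0.235
strain_rate = 0.5489


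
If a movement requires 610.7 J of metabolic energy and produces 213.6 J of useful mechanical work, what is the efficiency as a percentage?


eta = (W_mech / E_meta) * 100
eta = (213.6 / 610.7) * 100
ratio = 0.3498
eta = 34.9763


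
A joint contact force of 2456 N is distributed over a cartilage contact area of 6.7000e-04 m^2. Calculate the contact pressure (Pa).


P = F / A
P = 2456 / 6.7000e-04
P = 3.6657e+06


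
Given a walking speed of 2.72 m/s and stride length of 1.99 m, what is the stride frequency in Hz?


f = v / stride_length
f = 2.72 / 1.99
f = 1.3668


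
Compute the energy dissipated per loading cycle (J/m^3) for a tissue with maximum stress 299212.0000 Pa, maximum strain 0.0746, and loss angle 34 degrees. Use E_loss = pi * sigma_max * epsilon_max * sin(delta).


E_loss = pi * sigma_max * epsilon_max * sin(delta)
delta = 34 deg = 0.5934 rad
sin(delta) = 0.5592
E_loss = pi * 299212.0000 * 0.0746 * 0.5592
E_loss = 39212.9358


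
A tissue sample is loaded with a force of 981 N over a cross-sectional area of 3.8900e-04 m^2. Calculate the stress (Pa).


stress = F / A
stress = 981 / 3.8900e-04
stress = 2.5219e+06


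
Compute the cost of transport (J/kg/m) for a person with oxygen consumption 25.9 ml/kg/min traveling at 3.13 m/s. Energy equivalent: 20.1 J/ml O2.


Power per kg = VO2 * 20.1 / 60
Power per kg = 25.9 * 20.1 / 60 = 8.6765 W/kg
Cost = power_per_kg / speed
Cost = 8.6765 / 3.13
Cost = 2.7720


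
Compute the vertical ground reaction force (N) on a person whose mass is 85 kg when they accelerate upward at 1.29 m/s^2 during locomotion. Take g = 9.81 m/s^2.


GRF = m * (g + a)
GRF = 85 * (9.81 + 1.29)
GRF = 85 * 11.1000
GRF = 943.5000


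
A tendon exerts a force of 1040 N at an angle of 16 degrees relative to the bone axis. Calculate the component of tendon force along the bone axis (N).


F_eff = F_tendon * cos(theta)
theta = 16 deg = 0.2793 rad
cos(theta) = 0.9613
F_eff = 1040 * 0.9613
F_eff = 999.7122


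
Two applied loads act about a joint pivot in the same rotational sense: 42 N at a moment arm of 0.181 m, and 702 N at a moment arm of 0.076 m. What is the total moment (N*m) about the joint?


M = F1 * d1 + F2 * d2
M = 42 * 0.181 + 702 * 0.076
M = 7.6020 + 53.3520
M = 60.9540


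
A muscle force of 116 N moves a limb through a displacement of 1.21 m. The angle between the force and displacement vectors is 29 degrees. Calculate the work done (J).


W = F * d * cos(theta)
theta = 29 deg = 0.5061 rad
cos(theta) = 0.8746
W = 116 * 1.21 * 0.8746
W = 122.7616


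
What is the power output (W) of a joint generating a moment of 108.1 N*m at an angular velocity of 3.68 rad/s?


P = M * omega
P = 108.1 * 3.68
P = 397.8080


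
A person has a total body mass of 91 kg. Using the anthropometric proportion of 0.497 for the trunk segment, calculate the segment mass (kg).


m_segment = body_mass * fraction
m_segment = 91 * 0.497
m_segment = 45.2270


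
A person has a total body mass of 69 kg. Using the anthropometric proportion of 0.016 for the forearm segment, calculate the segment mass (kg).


m_segment = body_mass * fraction
m_segment = 69 * 0.016
m_segment = 1.1040


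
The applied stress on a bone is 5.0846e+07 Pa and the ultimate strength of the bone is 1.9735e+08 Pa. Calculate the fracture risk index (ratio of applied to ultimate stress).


FRI = applied / ultimate
FRI = 5.0846e+07 / 1.9735e+08
FRI = 0.2576


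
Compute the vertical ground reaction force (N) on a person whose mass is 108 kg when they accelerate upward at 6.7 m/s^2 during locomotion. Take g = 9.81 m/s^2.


GRF = m * (g + a)
GRF = 108 * (9.81 + 6.7)
GRF = 108 * 16.5100
GRF = 1783.0800


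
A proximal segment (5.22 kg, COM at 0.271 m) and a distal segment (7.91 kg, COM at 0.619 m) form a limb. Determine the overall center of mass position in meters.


COM = (m1*x1 + m2*x2) / (m1 + m2)
COM = (5.22*0.271 + 7.91*0.619) / (5.22 + 7.91)
Numerator = 6.3109
Denominator = 13.1300
COM = 0.4806


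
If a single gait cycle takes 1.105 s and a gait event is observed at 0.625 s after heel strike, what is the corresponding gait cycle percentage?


pct = (event_time / cycle_time) * 100
pct = (0.625 / 1.105) * 100
ratio = 0.5656
pct = 56.5611


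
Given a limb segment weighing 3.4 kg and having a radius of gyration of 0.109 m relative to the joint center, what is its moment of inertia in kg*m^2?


I = m * k^2
I = 3.4 * 0.109^2
k^2 = 0.0119
I = 0.0404


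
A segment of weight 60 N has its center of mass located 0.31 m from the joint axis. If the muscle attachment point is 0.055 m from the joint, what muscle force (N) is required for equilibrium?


F_muscle = W * d_load / d_muscle
F_muscle = 60 * 0.31 / 0.055
Numerator = 18.6000
F_muscle = 338.1818


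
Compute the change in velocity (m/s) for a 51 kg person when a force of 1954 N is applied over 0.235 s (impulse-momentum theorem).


J = F * dt = 1954 * 0.235 = 459.1900 N*s
delta_v = J / m
delta_v = 459.1900 / 51
delta_v = 9.0037


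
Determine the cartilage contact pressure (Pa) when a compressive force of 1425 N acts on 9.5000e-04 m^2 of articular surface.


P = F / A
P = 1425 / 9.5000e-04
P = 1.5000e+06


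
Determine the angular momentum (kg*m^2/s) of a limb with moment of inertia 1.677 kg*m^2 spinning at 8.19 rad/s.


L = I * omega
L = 1.677 * 8.19
L = 13.7346


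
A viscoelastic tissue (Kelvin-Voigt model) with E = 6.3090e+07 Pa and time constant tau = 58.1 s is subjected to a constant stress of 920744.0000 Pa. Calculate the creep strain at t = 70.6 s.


epsilon(t) = (sigma/E) * (1 - exp(-t/tau))
sigma/E = 920744.0000 / 6.3090e+07 = 0.0146
exp(-t/tau) = exp(-70.6 / 58.1) = 0.2967
epsilon = 0.0146 * (1 - 0.2967)
epsilon = 0.0103


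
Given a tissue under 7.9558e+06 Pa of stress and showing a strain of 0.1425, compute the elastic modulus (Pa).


E = stress / strain
E = 7.9558e+06 / 0.1425
E = 5.5830e+07


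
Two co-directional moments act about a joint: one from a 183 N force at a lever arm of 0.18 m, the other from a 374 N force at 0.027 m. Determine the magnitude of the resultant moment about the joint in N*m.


M = F1 * d1 + F2 * d2
M = 183 * 0.18 + 374 * 0.027
M = 32.9400 + 10.0980
M = 43.0380


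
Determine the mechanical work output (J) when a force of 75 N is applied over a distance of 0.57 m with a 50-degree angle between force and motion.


W = F * d * cos(theta)
theta = 50 deg = 0.8727 rad
cos(theta) = 0.6428
W = 75 * 0.57 * 0.6428
W = 27.4792


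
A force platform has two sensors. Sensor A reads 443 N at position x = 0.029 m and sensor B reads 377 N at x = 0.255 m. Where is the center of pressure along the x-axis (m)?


COP_x = (F1*x1 + F2*x2) / (F1 + F2)
COP_x = (443*0.029 + 377*0.255) / (443 + 377)
Numerator = 108.9820
Denominator = 820
COP_x = 0.1329


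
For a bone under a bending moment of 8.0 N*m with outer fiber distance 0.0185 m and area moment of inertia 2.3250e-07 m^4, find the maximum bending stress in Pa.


sigma = M * c / I
sigma = 8.0 * 0.0185 / 2.3250e-07
M * c = 0.1480
sigma = 636559.1398


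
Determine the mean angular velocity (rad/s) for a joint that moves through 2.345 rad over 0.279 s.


omega = delta_theta / delta_t
omega = 2.345 / 0.279
omega = 8.4050


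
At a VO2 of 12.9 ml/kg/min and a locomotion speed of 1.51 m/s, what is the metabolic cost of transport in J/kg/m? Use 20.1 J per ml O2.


Power per kg = VO2 * 20.1 / 60
Power per kg = 12.9 * 20.1 / 60 = 4.3215 W/kg
Cost = power_per_kg / speed
Cost = 4.3215 / 1.51
Cost = 2.8619


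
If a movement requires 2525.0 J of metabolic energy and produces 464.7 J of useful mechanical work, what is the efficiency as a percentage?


eta = (W_mech / E_meta) * 100
eta = (464.7 / 2525.0) * 100
ratio = 0.1840
eta = 18.4040


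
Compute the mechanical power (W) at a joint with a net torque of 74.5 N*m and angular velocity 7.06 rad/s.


P = M * omega
P = 74.5 * 7.06
P = 525.9700


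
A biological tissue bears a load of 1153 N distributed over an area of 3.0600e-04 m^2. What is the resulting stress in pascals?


stress = F / A
stress = 1153 / 3.0600e-04
stress = 3.7680e+06


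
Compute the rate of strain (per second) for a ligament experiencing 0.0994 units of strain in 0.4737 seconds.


strain_rate = delta_strain / delta_t
strain_rate = 0.0994 / 0.4737
strain_rate = 0.2098


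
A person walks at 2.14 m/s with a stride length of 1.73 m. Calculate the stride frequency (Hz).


f = v / stride_length
f = 2.14 / 1.73
f = 1.2370


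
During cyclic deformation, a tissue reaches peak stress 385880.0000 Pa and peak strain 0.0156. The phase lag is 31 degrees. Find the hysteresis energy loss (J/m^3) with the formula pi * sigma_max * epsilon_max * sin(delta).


E_loss = pi * sigma_max * epsilon_max * sin(delta)
delta = 31 deg = 0.5411 rad
sin(delta) = 0.5150
E_loss = pi * 385880.0000 * 0.0156 * 0.5150
E_loss = 9740.1597


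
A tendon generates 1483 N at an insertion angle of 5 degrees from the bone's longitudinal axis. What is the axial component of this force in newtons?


F_eff = F_tendon * cos(theta)
theta = 5 deg = 0.0873 rad
cos(theta) = 0.9962
F_eff = 1483 * 0.9962
F_eff = 1477.3567


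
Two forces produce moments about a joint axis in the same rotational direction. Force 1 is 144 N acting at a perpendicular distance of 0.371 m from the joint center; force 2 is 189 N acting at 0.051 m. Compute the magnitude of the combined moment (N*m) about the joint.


M = F1 * d1 + F2 * d2
M = 144 * 0.371 + 189 * 0.051
M = 53.4240 + 9.6390
M = 63.0630


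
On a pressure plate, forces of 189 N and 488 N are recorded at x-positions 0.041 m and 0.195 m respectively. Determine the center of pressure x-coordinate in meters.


COP_x = (F1*x1 + F2*x2) / (F1 + F2)
COP_x = (189*0.041 + 488*0.195) / (189 + 488)
Numerator = 102.9090
Denominator = 677
COP_x = 0.1520


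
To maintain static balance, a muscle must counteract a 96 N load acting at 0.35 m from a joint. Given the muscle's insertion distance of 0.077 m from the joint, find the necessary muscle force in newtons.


F_muscle = W * d_load / d_muscle
F_muscle = 96 * 0.35 / 0.077
Numerator = 33.6000
F_muscle = 436.3636


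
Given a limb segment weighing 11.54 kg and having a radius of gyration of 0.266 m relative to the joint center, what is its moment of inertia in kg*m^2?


I = m * k^2
I = 11.54 * 0.266^2
k^2 = 0.0708
I = 0.8165


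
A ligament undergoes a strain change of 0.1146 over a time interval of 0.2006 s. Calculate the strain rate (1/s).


strain_rate = delta_strain / delta_t
strain_rate = 0.1146 / 0.2006
strain_rate = 0.5713


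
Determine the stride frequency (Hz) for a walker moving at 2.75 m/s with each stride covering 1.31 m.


f = v / stride_length
f = 2.75 / 1.31
f = 2.0992


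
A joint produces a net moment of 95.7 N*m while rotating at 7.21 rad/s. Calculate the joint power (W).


P = M * omega
P = 95.7 * 7.21
P = 689.9970


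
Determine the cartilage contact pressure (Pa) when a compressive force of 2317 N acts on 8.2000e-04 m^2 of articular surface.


P = F / A
P = 2317 / 8.2000e-04
P = 2.8256e+06


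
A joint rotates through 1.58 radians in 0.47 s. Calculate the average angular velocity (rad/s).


omega = delta_theta / delta_t
omega = 1.58 / 0.47
omega = 3.3617


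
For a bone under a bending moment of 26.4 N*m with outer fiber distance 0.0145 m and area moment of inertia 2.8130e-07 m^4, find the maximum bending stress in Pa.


sigma = M * c / I
sigma = 26.4 * 0.0145 / 2.8130e-07
M * c = 0.3828
sigma = 1.3608e+06


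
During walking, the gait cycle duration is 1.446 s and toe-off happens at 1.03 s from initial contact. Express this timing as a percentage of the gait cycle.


pct = (event_time / cycle_time) * 100
pct = (1.03 / 1.446) * 100
ratio = 0.7123
pct = 71.2310


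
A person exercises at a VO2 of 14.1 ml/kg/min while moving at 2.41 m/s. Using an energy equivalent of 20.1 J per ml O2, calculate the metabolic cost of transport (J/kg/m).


Power per kg = VO2 * 20.1 / 60
Power per kg = 14.1 * 20.1 / 60 = 4.7235 W/kg
Cost = power_per_kg / speed
Cost = 4.7235 / 2.41
Cost = 1.9600


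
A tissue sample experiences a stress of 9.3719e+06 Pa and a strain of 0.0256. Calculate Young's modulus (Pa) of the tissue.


E = stress / strain
E = 9.3719e+06 / 0.0256
E = 3.6609e+08


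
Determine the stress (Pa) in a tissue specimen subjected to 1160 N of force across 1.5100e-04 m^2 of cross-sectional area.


stress = F / A
stress = 1160 / 1.5100e-04
stress = 7.6821e+06


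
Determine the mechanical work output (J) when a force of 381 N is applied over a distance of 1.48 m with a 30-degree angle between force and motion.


W = F * d * cos(theta)
theta = 30 deg = 0.5236 rad
cos(theta) = 0.8660
W = 381 * 1.48 * 0.8660
W = 488.3344
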